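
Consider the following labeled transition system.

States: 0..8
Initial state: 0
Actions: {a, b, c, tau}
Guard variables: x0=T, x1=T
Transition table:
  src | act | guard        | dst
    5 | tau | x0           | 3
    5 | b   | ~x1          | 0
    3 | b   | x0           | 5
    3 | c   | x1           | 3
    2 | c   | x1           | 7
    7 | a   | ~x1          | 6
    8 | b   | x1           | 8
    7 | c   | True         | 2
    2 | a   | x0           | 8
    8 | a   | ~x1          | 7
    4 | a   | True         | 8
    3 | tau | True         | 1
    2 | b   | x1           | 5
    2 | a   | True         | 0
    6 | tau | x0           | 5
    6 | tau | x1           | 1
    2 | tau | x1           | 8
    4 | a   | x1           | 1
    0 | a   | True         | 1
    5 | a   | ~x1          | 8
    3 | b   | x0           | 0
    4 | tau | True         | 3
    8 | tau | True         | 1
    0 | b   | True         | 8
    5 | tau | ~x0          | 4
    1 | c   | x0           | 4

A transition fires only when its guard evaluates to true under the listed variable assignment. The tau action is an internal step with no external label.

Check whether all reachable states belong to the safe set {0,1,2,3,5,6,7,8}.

Inv-set: {0,1,2,3,5,6,7,8}
Reachable = {0,1,3,4,5,8}
  0: ✓
  1: ✓
  3: ✓
  4: outside
  5: ✓
  8: ✓
witness against invariant: a·c → 4

Answer: INVARIANT VIOLATED at state 4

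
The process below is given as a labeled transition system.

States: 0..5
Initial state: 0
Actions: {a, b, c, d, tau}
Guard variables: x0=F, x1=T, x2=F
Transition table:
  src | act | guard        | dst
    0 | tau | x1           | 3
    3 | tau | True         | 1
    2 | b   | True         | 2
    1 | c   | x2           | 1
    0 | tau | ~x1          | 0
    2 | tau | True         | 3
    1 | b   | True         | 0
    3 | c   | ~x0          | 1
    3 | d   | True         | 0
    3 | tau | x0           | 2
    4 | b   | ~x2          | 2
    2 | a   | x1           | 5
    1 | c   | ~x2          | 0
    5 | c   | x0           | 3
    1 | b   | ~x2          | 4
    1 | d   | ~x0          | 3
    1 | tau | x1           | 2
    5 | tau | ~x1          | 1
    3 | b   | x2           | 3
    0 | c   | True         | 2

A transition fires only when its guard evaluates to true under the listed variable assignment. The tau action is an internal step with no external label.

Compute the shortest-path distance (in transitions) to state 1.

Answer: 2

Trace:
BFS to 1:
  L0 = {0}
  L1 = {2,3}
  L2 = {1,5}
first hit 1 at d=2 via tau·c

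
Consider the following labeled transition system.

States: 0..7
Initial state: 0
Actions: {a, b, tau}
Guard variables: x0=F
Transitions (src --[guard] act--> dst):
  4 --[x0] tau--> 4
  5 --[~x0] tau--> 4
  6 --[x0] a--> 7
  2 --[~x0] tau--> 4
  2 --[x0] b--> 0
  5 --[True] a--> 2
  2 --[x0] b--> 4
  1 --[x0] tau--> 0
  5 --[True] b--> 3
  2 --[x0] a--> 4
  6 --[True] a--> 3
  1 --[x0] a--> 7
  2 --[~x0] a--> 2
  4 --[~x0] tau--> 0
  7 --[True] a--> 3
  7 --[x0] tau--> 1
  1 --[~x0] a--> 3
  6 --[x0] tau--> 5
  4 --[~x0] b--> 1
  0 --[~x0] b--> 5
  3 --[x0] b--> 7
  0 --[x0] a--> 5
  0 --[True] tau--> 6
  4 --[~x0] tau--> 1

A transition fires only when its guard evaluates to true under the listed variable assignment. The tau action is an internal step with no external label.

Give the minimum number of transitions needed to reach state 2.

Answer: 2

Analysis:
Layered search for 2:
  depth 0: {0}
  depth 1: {5,6}
  depth 2: {2,3,4}
2 enters at depth 2; path b·a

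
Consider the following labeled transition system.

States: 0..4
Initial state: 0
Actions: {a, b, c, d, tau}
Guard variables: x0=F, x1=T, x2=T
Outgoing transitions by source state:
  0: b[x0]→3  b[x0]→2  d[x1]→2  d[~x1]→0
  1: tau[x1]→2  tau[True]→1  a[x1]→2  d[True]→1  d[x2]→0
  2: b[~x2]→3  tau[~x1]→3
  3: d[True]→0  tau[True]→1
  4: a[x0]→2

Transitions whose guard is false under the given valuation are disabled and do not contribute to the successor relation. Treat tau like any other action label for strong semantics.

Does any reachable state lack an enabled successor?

Reachable = {0,2}
  0: d→2  [deg 1]
  2: ∅  [deadlock]
witness 2: d

Answer: DEADLOCK at state 2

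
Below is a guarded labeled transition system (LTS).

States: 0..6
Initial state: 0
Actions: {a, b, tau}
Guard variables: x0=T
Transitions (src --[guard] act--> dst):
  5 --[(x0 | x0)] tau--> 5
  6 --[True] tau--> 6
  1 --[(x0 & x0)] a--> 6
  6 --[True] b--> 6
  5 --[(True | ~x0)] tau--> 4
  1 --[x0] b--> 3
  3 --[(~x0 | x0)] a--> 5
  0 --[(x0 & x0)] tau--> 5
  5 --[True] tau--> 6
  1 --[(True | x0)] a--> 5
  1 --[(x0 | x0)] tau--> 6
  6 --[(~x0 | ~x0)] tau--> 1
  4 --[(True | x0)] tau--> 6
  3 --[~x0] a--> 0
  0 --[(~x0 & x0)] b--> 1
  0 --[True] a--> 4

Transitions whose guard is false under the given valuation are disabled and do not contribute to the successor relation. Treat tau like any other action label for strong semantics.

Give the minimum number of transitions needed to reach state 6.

Answer: 2

Trace:
Breadth-first toward 6:
  depth 0: {0}
  depth 1: {4,5}
  depth 2: {6}
first hit 6 at d=2 via a·tau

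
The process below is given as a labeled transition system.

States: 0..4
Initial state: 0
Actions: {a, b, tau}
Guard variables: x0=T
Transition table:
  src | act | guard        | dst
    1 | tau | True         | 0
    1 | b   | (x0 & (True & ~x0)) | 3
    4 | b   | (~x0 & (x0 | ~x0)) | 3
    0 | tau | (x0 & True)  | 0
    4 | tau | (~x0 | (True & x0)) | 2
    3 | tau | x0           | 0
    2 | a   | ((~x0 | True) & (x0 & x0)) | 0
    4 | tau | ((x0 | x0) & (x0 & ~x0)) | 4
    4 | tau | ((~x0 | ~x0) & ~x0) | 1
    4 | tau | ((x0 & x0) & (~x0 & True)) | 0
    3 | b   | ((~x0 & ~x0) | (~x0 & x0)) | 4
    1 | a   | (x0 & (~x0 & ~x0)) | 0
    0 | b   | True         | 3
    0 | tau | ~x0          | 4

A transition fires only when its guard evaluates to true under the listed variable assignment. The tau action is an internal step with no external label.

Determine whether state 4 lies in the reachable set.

Guard filter leaves 6 enabled edge(s).
Layer 0: {0}
Layer 1: {3}  cumulative {0,3}
R = {0,3}

Answer: UNREACHABLE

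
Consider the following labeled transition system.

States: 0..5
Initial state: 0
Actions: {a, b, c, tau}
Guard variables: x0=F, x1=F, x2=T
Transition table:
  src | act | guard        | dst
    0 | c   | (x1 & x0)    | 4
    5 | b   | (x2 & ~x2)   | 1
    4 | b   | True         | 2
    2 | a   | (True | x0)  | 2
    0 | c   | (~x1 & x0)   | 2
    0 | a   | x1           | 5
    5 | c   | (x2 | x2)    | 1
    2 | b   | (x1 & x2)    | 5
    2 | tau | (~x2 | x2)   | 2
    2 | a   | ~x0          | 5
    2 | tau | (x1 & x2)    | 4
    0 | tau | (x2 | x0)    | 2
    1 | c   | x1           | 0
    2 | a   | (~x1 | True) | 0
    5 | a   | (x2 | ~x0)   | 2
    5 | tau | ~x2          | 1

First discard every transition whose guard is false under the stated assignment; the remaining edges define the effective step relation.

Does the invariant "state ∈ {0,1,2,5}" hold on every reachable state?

Answer: INVARIANT HOLDS

Analysis:
Safe = {0,1,2,5}
Reach set: {0,1,2,5}
  0: ok
  1: ok
  2: ok
  5: ok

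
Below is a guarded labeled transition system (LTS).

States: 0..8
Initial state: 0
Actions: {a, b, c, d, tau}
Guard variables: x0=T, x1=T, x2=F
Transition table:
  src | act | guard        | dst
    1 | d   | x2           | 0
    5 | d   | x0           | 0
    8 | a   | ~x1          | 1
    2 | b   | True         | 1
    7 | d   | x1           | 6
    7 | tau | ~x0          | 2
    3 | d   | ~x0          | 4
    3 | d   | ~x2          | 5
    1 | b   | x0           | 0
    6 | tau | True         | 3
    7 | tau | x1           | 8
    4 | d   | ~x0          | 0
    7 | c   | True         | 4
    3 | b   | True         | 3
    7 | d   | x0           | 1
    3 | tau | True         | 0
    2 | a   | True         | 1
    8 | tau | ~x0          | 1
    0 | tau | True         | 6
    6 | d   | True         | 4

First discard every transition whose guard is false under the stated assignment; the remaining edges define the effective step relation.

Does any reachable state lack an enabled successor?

Answer: DEADLOCK at state 4

Analysis:
Reachable = {0,3,4,5,6}
  0: tau→6  [1 exit(s)]
  3: b→3  d→5  tau→0  [3 exit(s)]
  4: ∅  [STUCK]
  5: d→0  [1 exit(s)]
  6: d→4  tau→3  [2 exit(s)]
Path to 4: tau·d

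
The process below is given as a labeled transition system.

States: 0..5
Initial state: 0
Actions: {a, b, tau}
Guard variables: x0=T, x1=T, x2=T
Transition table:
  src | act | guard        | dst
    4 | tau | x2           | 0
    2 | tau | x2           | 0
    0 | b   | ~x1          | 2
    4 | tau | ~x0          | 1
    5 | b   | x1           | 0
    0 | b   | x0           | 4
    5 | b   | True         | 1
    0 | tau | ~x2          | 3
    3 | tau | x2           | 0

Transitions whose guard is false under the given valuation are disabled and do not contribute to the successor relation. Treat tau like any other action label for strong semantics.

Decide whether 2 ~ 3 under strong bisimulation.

Refine partition for ~:
  round 0: {{0,1,2,3,4,5}}
  round 1: {{0,5},{1},{2,3,4}}
  round 2: {{0},{1},{2,3,4},{5}}
Fixed point at round 3; 4 class(es).
class of 2: {2,3,4}; class of 3: {2,3,4}

Answer: BISIMILAR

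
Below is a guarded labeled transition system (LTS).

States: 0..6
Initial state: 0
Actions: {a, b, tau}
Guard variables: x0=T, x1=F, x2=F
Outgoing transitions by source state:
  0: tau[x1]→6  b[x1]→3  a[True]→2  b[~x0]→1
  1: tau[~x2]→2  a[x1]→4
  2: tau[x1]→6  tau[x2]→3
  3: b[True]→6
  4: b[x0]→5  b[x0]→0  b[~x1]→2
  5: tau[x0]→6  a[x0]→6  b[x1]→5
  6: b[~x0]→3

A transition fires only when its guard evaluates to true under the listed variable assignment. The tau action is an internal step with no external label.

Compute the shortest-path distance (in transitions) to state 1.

Breadth-first toward 1:
  Layer 0: {0}
  Layer 1: {2}
1 never appears.

Answer: UNREACHABLE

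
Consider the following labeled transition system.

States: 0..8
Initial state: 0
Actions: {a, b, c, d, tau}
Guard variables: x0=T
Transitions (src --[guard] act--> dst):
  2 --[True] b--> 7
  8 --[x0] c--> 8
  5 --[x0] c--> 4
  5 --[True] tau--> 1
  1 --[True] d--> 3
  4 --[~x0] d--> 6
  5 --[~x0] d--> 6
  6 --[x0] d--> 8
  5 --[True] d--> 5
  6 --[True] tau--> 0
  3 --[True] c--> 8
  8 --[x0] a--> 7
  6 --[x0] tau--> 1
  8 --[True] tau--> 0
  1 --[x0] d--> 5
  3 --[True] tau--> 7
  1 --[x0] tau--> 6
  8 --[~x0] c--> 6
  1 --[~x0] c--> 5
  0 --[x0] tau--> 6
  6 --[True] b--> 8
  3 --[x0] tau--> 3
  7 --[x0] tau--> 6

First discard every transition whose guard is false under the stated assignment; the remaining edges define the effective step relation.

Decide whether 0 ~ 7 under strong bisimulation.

Compute ~ classes (split until stable):
  round 0: {{0,1,2,3,4,5,6,7,8}}
  round 1: {{0,7},{1},{2},{3},{4},{5},{6},{8}}
stable after 2 split(s): 8 block(s)
[0]={0,7}  [7]={0,7}

Answer: BISIMILAR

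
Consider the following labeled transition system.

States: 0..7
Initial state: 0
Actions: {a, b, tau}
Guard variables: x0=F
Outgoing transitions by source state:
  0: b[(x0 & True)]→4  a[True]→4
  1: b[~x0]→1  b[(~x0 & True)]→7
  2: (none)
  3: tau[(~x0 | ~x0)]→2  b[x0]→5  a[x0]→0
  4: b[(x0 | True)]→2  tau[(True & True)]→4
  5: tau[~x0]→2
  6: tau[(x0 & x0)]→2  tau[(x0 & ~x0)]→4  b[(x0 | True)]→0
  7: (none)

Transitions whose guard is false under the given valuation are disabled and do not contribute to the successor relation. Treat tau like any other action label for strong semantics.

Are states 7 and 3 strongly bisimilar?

Answer: NOT BISIMILAR

Working:
Compute ~ classes (split until stable):
  π0 = {{0,1,2,3,4,5,6,7}}
  π1 = {{0},{1,6},{2,7},{3,5},{4}}
  π2 = {{0},{1},{2,7},{3,5},{4},{6}}
Fixed point at round 3; 6 class(es).
[7]={2,7}  [3]={3,5}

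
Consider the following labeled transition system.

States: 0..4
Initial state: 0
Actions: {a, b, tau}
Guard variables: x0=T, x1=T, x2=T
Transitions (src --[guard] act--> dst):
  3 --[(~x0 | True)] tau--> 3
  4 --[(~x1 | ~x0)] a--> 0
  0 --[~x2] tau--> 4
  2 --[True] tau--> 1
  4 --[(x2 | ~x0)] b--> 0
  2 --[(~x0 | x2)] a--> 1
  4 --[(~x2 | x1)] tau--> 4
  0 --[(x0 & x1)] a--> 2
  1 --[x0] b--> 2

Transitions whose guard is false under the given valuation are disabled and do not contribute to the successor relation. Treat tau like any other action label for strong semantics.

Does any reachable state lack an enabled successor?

Answer: DEADLOCK-FREE

Trace:
Reachable = {0,1,2}
  0: a→2  [1 out]
  1: b→2  [1 out]
  2: a→1  tau→1  [2 out]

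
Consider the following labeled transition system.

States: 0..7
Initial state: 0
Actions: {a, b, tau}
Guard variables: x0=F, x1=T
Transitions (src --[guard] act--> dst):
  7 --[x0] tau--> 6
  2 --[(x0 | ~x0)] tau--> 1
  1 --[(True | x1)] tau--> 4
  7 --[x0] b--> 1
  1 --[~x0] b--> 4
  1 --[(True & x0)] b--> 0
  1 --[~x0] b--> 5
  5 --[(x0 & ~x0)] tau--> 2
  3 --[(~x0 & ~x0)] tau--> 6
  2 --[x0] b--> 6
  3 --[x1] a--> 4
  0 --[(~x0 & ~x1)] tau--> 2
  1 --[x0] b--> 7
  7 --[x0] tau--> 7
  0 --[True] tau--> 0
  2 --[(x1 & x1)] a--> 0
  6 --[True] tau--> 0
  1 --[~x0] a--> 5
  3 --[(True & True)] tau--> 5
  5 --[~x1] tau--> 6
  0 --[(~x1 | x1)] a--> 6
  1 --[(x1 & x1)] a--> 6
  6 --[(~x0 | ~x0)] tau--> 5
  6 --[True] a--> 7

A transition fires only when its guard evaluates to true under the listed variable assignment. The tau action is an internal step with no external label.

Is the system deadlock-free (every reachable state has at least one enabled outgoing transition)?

Reachable = {0,5,6,7}
  0: a→6  tau→0  [2 exit(s)]
  5: ∅  [STUCK]
  6: a→7  tau→0  tau→5  [3 exit(s)]
  7: ∅  [STUCK]
witness 5: a·tau

Answer: DEADLOCK at state 5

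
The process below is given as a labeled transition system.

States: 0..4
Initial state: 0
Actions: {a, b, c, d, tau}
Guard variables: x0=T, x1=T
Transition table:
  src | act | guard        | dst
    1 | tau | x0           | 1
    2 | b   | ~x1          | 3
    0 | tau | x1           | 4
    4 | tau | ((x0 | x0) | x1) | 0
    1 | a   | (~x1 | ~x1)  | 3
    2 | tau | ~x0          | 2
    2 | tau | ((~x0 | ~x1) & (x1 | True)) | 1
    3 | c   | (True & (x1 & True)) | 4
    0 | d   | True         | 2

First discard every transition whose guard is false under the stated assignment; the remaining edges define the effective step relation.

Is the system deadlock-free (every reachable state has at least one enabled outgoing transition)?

Reachable = {0,2,4}
  0: d→2  tau→4  [2 out]
  2: ∅  [deadlock]
  4: tau→0  [1 out]
Path to 2: d

Answer: DEADLOCK at state 2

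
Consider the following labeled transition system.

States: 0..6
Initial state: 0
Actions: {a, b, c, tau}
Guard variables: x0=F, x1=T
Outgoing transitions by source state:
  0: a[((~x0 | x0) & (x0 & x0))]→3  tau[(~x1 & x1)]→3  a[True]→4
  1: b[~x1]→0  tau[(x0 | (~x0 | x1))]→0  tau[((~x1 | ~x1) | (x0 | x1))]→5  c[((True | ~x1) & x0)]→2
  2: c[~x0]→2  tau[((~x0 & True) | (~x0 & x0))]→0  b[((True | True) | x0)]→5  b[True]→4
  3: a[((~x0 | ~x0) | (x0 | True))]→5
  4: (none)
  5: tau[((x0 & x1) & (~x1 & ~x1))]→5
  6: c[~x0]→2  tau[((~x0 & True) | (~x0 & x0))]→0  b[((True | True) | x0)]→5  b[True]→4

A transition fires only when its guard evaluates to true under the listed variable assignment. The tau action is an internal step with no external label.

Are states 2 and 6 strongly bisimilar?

Answer: BISIMILAR

Trace:
Bisimulation quotient by refinement:
  round 0: {{0,1,2,3,4,5,6}}
  round 1: {{0,3},{1},{2,6},{4,5}}
4 equivalence class(es) (converged in 2)
2∈{2,6}, 6∈{2,6}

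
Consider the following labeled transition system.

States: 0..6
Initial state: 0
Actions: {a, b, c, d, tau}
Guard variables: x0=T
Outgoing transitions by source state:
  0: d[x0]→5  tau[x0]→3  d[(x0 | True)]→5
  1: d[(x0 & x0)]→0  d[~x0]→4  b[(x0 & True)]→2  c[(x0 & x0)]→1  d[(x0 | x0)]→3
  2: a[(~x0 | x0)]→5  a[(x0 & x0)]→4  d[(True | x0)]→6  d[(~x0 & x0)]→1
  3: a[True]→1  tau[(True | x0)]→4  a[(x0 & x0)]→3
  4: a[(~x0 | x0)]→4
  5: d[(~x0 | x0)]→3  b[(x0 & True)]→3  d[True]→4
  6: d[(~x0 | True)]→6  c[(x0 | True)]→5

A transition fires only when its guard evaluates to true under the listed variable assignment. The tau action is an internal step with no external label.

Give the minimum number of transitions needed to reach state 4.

Breadth-first toward 4:
  depth 0: {0}
  depth 1: {3,5}
  depth 2: {1,4}
first hit 4 at d=2 via d·d

Answer: 2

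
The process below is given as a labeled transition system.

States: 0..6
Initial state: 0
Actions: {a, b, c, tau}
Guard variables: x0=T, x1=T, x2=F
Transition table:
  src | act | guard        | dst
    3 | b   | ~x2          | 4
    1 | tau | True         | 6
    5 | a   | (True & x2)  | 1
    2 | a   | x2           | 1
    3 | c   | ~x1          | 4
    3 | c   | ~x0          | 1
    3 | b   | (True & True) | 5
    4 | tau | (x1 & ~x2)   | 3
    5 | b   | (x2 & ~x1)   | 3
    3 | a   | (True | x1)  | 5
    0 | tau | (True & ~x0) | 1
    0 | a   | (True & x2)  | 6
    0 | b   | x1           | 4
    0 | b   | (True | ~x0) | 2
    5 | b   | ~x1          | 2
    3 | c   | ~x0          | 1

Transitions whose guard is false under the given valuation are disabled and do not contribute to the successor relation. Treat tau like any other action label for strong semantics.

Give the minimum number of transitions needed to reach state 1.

BFS to 1:
  Layer 0: {0}
  Layer 1: {2,4}
  Layer 2: {3}
  Layer 3: {5}
1 never appears.

Answer: UNREACHABLE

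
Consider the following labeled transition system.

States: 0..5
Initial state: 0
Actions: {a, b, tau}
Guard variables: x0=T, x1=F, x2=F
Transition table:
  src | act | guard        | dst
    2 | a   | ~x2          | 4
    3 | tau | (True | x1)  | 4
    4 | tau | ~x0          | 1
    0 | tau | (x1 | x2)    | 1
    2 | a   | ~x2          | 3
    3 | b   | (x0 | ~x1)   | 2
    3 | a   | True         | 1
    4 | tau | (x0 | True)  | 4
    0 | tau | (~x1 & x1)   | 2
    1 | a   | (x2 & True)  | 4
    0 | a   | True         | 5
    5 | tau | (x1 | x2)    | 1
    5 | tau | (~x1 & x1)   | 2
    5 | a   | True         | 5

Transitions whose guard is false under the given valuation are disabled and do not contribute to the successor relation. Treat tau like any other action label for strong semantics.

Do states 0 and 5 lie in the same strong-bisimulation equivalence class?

Answer: BISIMILAR

Trace:
Bisimulation quotient by refinement:
  P[0] = {{0,1,2,3,4,5}}
  P[1] = {{0,2,5},{1},{3},{4}}
  P[2] = {{0,5},{1},{2},{3},{4}}
stable after 3 split(s): 5 block(s)
0∈{0,5}, 5∈{0,5}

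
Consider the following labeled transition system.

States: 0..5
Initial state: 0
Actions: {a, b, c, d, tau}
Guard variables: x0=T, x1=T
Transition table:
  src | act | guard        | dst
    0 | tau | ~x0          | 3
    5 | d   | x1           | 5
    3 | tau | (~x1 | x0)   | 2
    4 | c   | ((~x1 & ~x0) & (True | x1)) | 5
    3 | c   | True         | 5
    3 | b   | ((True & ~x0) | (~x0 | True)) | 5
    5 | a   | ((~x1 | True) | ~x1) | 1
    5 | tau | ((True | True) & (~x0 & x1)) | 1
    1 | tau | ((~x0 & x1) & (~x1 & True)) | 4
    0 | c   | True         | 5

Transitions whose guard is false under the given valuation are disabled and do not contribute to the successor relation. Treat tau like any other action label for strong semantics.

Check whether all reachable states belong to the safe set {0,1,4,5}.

Allowed set {0,1,4,5}
Reachable = {0,1,5}
  0: safe
  1: safe
  5: safe

Answer: INVARIANT HOLDS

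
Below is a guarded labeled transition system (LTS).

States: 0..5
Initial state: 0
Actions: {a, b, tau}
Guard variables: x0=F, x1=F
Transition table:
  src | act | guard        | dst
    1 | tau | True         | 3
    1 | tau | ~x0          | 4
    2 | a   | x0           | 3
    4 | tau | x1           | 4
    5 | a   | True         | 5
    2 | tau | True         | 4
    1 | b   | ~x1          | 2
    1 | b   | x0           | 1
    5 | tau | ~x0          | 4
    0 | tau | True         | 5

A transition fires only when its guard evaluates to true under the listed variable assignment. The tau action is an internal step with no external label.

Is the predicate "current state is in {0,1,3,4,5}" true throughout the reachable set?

Answer: INVARIANT HOLDS

Analysis:
Allowed set {0,1,3,4,5}
R = {0,4,5}
  0: ok
  4: ok
  5: ok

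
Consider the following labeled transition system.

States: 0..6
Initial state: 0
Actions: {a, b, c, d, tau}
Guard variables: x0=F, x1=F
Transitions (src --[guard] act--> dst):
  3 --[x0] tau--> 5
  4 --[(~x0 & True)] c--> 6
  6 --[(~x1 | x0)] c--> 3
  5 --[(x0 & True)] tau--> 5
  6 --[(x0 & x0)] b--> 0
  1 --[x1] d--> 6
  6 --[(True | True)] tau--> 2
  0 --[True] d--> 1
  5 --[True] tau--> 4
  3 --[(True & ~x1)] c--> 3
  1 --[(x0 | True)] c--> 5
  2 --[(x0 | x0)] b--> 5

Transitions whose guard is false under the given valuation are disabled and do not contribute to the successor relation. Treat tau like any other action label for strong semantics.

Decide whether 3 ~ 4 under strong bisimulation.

Refine partition for ~:
  π0 = {{0,1,2,3,4,5,6}}
  π1 = {{0},{1,3,4},{2},{5},{6}}
  π2 = {{0},{1},{2},{3},{4},{5},{6}}
stable after 3 split(s): 7 block(s)
[3]={3}  [4]={4}

Answer: NOT BISIMILAR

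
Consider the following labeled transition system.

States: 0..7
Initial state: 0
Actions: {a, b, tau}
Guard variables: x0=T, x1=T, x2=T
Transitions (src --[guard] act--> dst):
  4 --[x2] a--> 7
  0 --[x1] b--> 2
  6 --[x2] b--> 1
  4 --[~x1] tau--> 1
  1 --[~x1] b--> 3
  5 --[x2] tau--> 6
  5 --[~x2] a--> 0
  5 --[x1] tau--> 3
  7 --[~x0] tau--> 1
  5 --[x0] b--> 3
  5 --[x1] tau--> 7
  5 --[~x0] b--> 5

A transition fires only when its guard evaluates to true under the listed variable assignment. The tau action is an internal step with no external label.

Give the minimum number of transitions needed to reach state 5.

Answer: UNREACHABLE

Working:
Layered search for 5:
  depth 0: {0}
  depth 1: {2}
5 never appears.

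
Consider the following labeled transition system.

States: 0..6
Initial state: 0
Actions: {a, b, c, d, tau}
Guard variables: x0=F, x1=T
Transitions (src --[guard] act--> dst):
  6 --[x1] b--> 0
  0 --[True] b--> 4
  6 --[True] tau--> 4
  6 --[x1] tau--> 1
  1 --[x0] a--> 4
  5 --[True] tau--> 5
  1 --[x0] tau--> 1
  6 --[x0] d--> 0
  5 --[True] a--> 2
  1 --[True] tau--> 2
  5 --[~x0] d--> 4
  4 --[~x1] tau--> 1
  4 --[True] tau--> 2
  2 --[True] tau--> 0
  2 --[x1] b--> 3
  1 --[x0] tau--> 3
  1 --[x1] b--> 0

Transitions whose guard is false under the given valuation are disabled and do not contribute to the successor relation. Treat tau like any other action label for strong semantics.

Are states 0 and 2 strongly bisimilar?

Answer: NOT BISIMILAR

Analysis:
Refine partition for ~:
  round 0: {{0,1,2,3,4,5,6}}
  round 1: {{0},{1,2,6},{3},{4},{5}}
  round 2: {{0},{1},{2},{3},{4},{5},{6}}
stable after 3 split(s): 7 block(s)
0∈{0}, 2∈{2}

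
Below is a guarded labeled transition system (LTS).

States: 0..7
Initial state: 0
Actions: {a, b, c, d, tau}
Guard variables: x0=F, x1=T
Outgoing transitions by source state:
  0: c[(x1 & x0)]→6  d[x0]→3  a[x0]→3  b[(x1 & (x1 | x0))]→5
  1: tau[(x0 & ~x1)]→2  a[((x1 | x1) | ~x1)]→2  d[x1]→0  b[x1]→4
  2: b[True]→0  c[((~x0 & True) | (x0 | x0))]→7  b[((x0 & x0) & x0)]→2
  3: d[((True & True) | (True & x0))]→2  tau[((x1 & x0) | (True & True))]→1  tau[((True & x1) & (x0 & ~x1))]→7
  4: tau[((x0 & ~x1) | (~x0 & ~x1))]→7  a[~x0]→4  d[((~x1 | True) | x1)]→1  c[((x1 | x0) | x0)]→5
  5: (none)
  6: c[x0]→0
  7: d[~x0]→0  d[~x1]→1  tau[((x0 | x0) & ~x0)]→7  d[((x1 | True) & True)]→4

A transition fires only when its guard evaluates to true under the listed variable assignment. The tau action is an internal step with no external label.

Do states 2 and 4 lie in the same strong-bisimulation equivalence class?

Compute ~ classes (split until stable):
  π0 = {{0,1,2,3,4,5,6,7}}
  π1 = {{0},{1},{2},{3},{4},{5,6},{7}}
Fixed point at round 2; 7 class(es).
[2]={2}  [4]={4}

Answer: NOT BISIMILAR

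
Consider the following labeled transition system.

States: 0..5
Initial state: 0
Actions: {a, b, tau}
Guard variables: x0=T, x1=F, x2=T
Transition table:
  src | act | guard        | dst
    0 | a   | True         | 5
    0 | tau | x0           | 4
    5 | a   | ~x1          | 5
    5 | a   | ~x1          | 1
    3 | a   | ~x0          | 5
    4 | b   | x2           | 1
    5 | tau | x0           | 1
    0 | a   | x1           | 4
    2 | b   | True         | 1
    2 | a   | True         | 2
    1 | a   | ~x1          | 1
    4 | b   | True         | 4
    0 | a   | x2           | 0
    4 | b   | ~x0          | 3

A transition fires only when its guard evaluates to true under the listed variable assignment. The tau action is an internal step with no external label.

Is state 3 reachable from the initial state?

Answer: UNREACHABLE

Trace:
After dropping false guards: 11 live edges.
depth 0: {0}
depth 1: {4,5}  cumulative {0,4,5}
depth 2: {1}  cumulative {0,1,4,5}
Reach set: {0,1,4,5}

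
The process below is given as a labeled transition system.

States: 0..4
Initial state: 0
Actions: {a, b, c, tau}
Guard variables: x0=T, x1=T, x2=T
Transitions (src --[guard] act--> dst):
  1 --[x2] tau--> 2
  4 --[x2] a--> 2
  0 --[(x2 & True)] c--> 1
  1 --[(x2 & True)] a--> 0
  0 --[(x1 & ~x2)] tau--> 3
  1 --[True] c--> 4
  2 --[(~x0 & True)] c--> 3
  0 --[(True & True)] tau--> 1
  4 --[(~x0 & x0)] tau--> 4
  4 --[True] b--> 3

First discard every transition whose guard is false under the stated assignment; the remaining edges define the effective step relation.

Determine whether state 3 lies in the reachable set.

Guard filter leaves 7 enabled edge(s).
Layer 0: {0}
Layer 1: {1}  now seen {0,1}
Layer 2: {2,4}  now seen {0,1,2,4}
Layer 3: {3}  now seen {0,1,2,3,4}
R = {0,1,2,3,4}
trace reaching 3: c·c·b

Answer: REACHABLE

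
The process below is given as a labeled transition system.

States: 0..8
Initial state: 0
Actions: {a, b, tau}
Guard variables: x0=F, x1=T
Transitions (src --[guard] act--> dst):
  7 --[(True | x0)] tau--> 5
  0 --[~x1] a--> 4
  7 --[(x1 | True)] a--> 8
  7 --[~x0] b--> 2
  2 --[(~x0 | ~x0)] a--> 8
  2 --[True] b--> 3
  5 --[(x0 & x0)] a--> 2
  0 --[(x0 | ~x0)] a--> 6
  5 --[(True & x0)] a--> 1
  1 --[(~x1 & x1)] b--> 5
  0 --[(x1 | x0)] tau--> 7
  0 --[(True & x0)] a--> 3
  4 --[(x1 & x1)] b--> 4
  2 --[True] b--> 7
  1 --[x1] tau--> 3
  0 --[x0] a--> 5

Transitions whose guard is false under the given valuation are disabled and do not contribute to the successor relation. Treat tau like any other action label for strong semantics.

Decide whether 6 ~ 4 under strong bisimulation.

Refine partition for ~:
  P[0] = {{0,1,2,3,4,5,6,7,8}}
  P[1] = {{0},{1},{2},{3,5,6,8},{4},{7}}
Fixed point at round 2; 6 class(es).
6∈{3,5,6,8}, 4∈{4}

Answer: NOT BISIMILAR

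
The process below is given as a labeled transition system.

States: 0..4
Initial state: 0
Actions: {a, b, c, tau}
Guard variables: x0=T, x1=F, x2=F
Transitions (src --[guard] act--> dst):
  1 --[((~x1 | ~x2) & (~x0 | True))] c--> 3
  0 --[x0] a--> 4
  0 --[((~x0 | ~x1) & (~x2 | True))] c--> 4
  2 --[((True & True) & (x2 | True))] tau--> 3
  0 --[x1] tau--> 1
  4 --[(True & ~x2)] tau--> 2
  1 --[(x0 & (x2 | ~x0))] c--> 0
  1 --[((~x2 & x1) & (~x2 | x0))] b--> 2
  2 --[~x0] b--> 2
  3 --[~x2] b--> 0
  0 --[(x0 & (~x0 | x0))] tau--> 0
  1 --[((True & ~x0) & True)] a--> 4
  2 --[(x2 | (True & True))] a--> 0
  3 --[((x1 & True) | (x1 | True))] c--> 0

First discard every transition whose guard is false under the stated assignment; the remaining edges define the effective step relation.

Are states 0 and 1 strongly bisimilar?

Answer: NOT BISIMILAR

Working:
Refine partition for ~:
  π0 = {{0,1,2,3,4}}
  π1 = {{0},{1},{2},{3},{4}}
Fixed point at round 2; 5 class(es).
0∈{0}, 1∈{1}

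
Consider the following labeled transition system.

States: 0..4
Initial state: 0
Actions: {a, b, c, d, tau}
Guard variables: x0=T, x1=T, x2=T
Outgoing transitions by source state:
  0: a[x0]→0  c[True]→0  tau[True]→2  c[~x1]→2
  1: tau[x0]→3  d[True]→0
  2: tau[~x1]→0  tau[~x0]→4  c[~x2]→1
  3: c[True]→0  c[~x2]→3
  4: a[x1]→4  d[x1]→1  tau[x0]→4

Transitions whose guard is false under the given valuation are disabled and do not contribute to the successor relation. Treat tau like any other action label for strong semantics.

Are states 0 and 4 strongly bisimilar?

Answer: NOT BISIMILAR

Analysis:
Bisimulation quotient by refinement:
  π0 = {{0,1,2,3,4}}
  π1 = {{0},{1},{2},{3},{4}}
Fixed point at round 2; 5 class(es).
class of 0: {0}; class of 4: {4}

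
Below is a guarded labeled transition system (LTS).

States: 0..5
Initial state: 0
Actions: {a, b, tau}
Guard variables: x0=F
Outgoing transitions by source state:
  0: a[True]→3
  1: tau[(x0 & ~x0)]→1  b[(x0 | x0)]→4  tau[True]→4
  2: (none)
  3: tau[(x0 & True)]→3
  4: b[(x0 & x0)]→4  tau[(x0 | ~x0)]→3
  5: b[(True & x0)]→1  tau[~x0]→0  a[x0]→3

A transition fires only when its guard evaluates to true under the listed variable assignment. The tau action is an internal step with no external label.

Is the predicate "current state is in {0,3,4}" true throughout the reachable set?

Inv-set: {0,3,4}
R = {0,3}
  0: safe
  3: safe

Answer: INVARIANT HOLDS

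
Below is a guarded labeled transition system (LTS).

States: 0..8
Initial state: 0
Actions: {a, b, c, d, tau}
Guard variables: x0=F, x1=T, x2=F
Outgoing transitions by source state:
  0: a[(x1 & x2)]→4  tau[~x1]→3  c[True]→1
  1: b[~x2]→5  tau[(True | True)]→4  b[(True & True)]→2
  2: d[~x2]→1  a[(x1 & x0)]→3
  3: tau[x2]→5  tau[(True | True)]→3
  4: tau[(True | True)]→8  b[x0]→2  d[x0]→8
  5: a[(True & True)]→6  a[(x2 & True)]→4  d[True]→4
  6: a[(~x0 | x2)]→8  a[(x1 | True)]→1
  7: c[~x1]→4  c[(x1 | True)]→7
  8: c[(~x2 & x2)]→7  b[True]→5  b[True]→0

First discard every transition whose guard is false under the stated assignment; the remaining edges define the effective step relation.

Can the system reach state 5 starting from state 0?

14 transition(s) survive guard evaluation.
depth 0: {0}
depth 1: {1}  now seen {0,1}
depth 2: {2,4,5}  now seen {0,1,2,4,5}
depth 3: {6,8}  now seen {0,1,2,4,5,6,8}
R = {0,1,2,4,5,6,8}
trace reaching 5: c·b

Answer: REACHABLE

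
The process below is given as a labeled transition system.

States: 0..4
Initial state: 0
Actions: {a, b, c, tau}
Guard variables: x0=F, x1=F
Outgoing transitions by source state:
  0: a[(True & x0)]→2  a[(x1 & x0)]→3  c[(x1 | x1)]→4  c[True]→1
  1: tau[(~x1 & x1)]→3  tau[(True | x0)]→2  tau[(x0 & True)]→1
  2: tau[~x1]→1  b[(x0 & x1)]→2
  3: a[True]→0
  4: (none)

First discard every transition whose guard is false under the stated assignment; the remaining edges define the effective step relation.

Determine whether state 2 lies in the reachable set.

4 transition(s) survive guard evaluation.
Layer 0: {0}
Layer 1: {1}  total {0,1}
Layer 2: {2}  total {0,1,2}
Reachable = {0,1,2}
trace reaching 2: c·tau

Answer: REACHABLE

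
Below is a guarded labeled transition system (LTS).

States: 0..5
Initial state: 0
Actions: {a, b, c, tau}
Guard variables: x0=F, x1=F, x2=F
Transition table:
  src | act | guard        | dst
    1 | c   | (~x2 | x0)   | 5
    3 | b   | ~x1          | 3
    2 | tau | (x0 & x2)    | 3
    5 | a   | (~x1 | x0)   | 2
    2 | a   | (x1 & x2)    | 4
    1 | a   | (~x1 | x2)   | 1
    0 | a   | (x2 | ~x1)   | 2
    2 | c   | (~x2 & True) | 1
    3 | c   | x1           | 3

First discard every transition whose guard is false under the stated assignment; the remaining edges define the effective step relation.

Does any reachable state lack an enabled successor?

Answer: DEADLOCK-FREE

Trace:
Reachable = {0,1,2,5}
  0: a→2  [1 exit(s)]
  1: a→1  c→5  [2 exit(s)]
  2: c→1  [1 exit(s)]
  5: a→2  [1 exit(s)]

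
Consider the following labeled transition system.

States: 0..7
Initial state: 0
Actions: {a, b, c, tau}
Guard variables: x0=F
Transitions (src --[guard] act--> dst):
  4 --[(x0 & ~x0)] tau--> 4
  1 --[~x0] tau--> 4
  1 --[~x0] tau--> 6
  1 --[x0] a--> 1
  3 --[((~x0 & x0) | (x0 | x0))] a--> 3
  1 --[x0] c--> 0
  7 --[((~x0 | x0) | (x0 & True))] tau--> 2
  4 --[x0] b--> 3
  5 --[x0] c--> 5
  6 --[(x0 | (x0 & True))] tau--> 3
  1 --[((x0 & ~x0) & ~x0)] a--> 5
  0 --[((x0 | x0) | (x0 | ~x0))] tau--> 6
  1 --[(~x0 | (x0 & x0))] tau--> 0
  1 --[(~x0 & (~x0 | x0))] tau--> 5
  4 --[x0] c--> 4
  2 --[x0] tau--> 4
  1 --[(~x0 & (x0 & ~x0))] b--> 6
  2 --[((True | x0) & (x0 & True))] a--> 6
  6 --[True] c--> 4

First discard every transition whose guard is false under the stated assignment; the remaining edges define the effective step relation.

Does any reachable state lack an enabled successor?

Reach set: {0,4,6}
  0: tau→6  [1 out]
  4: ∅  [deadlock]
  6: c→4  [1 out]
witness 4: tau·c

Answer: DEADLOCK at state 4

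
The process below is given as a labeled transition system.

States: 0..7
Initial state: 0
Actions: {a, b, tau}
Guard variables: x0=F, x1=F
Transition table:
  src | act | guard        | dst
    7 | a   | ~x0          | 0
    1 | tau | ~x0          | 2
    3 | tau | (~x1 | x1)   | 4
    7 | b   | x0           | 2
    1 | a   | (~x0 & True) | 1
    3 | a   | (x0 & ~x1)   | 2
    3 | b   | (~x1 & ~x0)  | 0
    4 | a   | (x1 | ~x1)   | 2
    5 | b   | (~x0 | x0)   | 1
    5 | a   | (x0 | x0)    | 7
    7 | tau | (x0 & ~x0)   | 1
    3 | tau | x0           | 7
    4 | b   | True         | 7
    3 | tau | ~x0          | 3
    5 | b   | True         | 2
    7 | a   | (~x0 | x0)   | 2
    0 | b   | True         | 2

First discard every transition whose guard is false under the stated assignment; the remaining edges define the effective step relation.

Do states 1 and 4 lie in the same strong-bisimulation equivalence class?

Compute ~ classes (split until stable):
  P[0] = {{0,1,2,3,4,5,6,7}}
  P[1] = {{0,5},{1},{2,6},{3},{4},{7}}
  P[2] = {{0},{1},{2,6},{3},{4},{5},{7}}
7 equivalence class(es) (converged in 3)
[1]={1}  [4]={4}

Answer: NOT BISIMILAR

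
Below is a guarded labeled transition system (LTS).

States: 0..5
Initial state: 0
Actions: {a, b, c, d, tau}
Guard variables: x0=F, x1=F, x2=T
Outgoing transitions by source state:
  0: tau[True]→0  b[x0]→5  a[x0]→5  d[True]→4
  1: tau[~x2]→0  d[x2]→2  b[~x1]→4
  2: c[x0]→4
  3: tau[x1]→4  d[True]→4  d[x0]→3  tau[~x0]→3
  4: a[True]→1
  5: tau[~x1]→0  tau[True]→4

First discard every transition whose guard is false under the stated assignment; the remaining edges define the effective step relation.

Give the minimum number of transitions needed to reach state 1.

Answer: 2

Analysis:
Layered search for 1:
  L0 = {0}
  L1 = {4}
  L2 = {1}
depth(1)=2, e.g. d·a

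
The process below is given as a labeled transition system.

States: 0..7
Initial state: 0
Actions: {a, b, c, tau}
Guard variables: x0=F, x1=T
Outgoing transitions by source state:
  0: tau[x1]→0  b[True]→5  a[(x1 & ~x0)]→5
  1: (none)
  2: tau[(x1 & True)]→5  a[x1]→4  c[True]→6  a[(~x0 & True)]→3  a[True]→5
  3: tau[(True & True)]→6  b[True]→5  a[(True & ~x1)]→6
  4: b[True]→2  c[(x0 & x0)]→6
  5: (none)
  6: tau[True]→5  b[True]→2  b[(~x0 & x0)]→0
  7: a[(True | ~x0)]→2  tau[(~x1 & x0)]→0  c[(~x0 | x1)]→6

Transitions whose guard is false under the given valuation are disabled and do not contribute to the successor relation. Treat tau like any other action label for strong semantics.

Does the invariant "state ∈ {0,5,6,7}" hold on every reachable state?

Allowed set {0,5,6,7}
Reach set: {0,5}
  0: ok
  5: ok

Answer: INVARIANT HOLDS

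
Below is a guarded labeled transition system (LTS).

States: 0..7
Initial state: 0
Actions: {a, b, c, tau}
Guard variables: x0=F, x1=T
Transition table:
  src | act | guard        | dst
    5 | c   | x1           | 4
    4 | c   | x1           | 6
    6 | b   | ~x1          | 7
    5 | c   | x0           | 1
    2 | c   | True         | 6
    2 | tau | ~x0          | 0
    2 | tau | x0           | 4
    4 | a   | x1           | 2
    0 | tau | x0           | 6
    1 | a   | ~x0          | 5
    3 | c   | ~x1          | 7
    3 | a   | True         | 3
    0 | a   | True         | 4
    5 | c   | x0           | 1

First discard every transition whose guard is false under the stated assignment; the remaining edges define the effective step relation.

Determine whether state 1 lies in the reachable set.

Answer: UNREACHABLE

Working:
After dropping false guards: 8 live edges.
Layer 0: {0}
Layer 1: {4}  total {0,4}
Layer 2: {2,6}  total {0,2,4,6}
R = {0,2,4,6}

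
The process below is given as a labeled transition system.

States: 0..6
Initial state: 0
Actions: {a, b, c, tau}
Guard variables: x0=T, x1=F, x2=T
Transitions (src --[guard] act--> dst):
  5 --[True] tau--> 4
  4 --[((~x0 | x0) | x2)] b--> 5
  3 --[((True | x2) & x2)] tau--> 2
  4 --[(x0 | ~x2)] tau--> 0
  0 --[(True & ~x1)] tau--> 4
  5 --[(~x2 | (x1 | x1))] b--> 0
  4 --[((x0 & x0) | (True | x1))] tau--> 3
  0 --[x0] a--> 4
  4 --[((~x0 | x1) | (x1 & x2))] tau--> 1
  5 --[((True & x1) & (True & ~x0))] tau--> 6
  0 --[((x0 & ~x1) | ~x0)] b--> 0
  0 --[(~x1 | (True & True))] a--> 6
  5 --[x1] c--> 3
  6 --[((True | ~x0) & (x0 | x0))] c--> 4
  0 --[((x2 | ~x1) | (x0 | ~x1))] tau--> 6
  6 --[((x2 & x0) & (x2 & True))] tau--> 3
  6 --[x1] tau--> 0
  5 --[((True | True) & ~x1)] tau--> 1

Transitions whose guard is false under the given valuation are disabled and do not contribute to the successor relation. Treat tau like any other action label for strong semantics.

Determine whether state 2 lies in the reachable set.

Guard filter leaves 13 enabled edge(s).
depth 0: {0}
depth 1: {4,6}  cumulative {0,4,6}
depth 2: {3,5}  cumulative {0,3,4,5,6}
depth 3: {1,2}  cumulative {0,1,2,3,4,5,6}
R = {0,1,2,3,4,5,6}
trace reaching 2: tau·tau·tau

Answer: REACHABLE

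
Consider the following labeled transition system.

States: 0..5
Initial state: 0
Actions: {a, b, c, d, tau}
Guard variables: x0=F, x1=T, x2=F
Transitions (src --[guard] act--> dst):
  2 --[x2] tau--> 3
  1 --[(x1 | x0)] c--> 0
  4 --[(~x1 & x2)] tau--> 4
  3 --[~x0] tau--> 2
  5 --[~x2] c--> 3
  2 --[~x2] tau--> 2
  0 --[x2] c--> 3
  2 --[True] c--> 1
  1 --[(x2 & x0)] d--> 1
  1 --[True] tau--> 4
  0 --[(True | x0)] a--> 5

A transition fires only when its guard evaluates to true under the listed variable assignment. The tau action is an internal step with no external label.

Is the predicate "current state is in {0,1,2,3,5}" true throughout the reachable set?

Safe = {0,1,2,3,5}
Reachable = {0,1,2,3,4,5}
  0: safe
  1: safe
  2: safe
  3: safe
  4: outside
  5: safe
counterexample path to 4: a·c·tau·c·tau

Answer: INVARIANT VIOLATED at state 4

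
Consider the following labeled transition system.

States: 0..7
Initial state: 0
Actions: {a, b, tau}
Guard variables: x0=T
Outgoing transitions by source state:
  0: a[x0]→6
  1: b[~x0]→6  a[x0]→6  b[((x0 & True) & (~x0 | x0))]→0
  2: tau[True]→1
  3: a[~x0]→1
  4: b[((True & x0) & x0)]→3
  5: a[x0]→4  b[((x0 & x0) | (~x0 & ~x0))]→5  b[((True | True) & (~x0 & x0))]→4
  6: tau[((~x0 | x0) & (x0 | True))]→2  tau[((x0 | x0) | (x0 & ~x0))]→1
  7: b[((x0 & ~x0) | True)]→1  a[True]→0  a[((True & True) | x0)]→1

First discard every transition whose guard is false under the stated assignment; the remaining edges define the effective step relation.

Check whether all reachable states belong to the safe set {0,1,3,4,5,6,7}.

Answer: INVARIANT VIOLATED at state 2

Working:
Safe = {0,1,3,4,5,6,7}
R = {0,1,2,6}
  0: ✓
  1: ✓
  2: VIOLATES
  6: ✓
reach 2 via a·tau — violates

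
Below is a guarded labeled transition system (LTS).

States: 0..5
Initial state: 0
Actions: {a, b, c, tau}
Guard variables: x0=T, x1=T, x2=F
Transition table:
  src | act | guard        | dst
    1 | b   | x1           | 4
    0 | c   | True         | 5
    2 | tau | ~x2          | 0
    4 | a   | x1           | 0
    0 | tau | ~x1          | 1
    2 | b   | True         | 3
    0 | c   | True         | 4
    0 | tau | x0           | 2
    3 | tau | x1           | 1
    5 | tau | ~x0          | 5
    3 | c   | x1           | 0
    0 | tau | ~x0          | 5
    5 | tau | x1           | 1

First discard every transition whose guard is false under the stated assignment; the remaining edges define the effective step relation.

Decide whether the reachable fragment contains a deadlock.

Answer: DEADLOCK-FREE

Working:
R = {0,1,2,3,4,5}
  0: c→4  c→5  tau→2  [3 exit(s)]
  1: b→4  [1 exit(s)]
  2: b→3  tau→0  [2 exit(s)]
  3: c→0  tau→1  [2 exit(s)]
  4: a→0  [1 exit(s)]
  5: tau→1  [1 exit(s)]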